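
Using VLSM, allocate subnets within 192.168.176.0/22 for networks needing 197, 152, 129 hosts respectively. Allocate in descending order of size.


197 hosts -> /24 (254 usable): 192.168.176.0/24
152 hosts -> /24 (254 usable): 192.168.177.0/24
129 hosts -> /24 (254 usable): 192.168.178.0/24
Allocation: 192.168.176.0/24 (197 hosts, 254 usable); 192.168.177.0/24 (152 hosts, 254 usable); 192.168.178.0/24 (129 hosts, 254 usable)


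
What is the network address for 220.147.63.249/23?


IP:   11011100.10010011.00111111.11111001
Mask: 11111111.11111111.11111110.00000000
AND operation:
Net:  11011100.10010011.00111110.00000000
Network: 220.147.62.0/23


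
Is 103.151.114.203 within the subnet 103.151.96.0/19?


Subnet network: 103.151.96.0
Test IP AND mask: 103.151.96.0
Yes, 103.151.114.203 is in 103.151.96.0/19


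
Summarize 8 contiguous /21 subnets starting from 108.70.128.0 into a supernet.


Original prefix: /21
Number of subnets: 8 = 2^3
New prefix = 21 - 3 = 18
Supernet: 108.70.128.0/18


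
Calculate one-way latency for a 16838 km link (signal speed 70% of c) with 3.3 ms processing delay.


Speed = 0.7 * 3e5 km/s = 210000 km/s
Propagation delay = 16838 / 210000 = 0.0802 s = 80.181 ms
Processing delay = 3.3 ms
Total one-way latency = 83.481 ms


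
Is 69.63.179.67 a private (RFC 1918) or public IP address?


RFC 1918 private ranges:
  10.0.0.0/8 (10.0.0.0 - 10.255.255.255)
  172.16.0.0/12 (172.16.0.0 - 172.31.255.255)
  192.168.0.0/16 (192.168.0.0 - 192.168.255.255)
Public (not in any RFC 1918 range)


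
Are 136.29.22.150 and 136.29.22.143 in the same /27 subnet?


Mask: 255.255.255.224
136.29.22.150 AND mask = 136.29.22.128
136.29.22.143 AND mask = 136.29.22.128
Yes, same subnet (136.29.22.128)


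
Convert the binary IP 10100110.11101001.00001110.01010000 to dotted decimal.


10100110 = 166
11101001 = 233
00001110 = 14
01010000 = 80
IP: 166.233.14.80


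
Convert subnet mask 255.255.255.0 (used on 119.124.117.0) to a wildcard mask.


Subnet mask: 255.255.255.0
Wildcard = 255.255.255.255 - subnet mask
255 - 255 = 0
255 - 255 = 0
255 - 255 = 0
255 - 0 = 255
Wildcard: 0.0.0.255


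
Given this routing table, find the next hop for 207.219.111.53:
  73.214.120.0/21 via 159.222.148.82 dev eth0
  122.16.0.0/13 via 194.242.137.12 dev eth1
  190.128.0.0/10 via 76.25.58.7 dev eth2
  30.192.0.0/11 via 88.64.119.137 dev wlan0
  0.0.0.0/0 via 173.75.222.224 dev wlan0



Longest prefix match for 207.219.111.53:
  /21 73.214.120.0: no
  /13 122.16.0.0: no
  /10 190.128.0.0: no
  /11 30.192.0.0: no
  /0 0.0.0.0: MATCH
Selected: next-hop 173.75.222.224 via wlan0 (matched /0)


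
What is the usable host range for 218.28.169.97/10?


Network: 218.0.0.0
Broadcast: 218.63.255.255
First usable = network + 1
Last usable = broadcast - 1
Range: 218.0.0.1 to 218.63.255.254


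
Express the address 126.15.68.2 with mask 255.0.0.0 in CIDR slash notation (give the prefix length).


Binary: 11111111.00000000.00000000.00000000
Count leading 1s
Prefix: /8


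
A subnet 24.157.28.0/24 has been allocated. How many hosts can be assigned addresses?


Host bits = 32 - 24 = 8
Total addresses = 2^8 = 256
Usable = total - 2 (network and broadcast)
Usable hosts: 254


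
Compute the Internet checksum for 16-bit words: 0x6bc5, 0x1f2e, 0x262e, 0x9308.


Sum all words (with carry folding):
+ 0x6bc5 = 0x6bc5
+ 0x1f2e = 0x8af3
+ 0x262e = 0xb121
+ 0x9308 = 0x442a
One's complement: ~0x442a
Checksum = 0xbbd5


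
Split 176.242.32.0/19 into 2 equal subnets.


New prefix = 19 + 1 = 20
Each subnet has 4096 addresses
  176.242.32.0/20
  176.242.48.0/20
Subnets: 176.242.32.0/20, 176.242.48.0/20


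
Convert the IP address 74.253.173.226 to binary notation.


74 = 01001010
253 = 11111101
173 = 10101101
226 = 11100010
Binary: 01001010.11111101.10101101.11100010


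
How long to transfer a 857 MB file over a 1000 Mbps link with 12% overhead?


Effective throughput = 1000 * (1 - 12/100) = 880 Mbps
File size in Mb = 857 * 8 = 6856 Mb
Time = 6856 / 880
Time = 7.7909 seconds


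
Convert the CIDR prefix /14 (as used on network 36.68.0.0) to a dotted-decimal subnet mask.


/14 means 14 network bits, 18 host bits
Binary: 11111111111111000000000000000000
Mask: 255.252.0.0


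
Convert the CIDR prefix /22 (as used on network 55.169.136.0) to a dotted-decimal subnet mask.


/22 means 22 network bits, 10 host bits
Binary: 11111111111111111111110000000000
Mask: 255.255.252.0


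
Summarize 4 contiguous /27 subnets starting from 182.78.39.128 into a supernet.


Original prefix: /27
Number of subnets: 4 = 2^2
New prefix = 27 - 2 = 25
Supernet: 182.78.39.128/25


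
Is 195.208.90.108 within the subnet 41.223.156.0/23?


Subnet network: 41.223.156.0
Test IP AND mask: 195.208.90.0
No, 195.208.90.108 is not in 41.223.156.0/23


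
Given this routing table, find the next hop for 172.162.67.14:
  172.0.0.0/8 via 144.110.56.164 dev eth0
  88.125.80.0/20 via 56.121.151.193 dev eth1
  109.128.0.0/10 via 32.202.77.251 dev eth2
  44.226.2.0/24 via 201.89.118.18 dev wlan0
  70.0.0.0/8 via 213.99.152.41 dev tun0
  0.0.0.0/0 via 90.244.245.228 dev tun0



Longest prefix match for 172.162.67.14:
  /8 172.0.0.0: MATCH
  /20 88.125.80.0: no
  /10 109.128.0.0: no
  /24 44.226.2.0: no
  /8 70.0.0.0: no
  /0 0.0.0.0: MATCH
Selected: next-hop 144.110.56.164 via eth0 (matched /8)


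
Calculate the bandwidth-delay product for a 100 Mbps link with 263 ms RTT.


BDP = bandwidth * RTT
= 100 Mbps * 263 ms
= 100 * 1e6 * 263 / 1000 bits
= 26300000 bits
= 3287500 bytes
= 3210.4492 KB
BDP = 26300000 bits (3287500 bytes)


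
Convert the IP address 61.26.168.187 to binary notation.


61 = 00111101
26 = 00011010
168 = 10101000
187 = 10111011
Binary: 00111101.00011010.10101000.10111011


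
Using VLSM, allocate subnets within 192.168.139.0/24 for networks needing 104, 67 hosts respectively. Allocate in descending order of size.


104 hosts -> /25 (126 usable): 192.168.139.0/25
67 hosts -> /25 (126 usable): 192.168.139.128/25
Allocation: 192.168.139.0/25 (104 hosts, 126 usable); 192.168.139.128/25 (67 hosts, 126 usable)


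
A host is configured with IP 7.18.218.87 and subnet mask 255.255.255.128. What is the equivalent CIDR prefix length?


Binary: 11111111.11111111.11111111.10000000
Count leading 1s
Prefix: /25


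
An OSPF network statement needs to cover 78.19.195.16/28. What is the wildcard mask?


Subnet mask: 255.255.255.240
Wildcard = 255.255.255.255 - subnet mask
255 - 255 = 0
255 - 255 = 0
255 - 255 = 0
255 - 240 = 15
Wildcard: 0.0.0.15


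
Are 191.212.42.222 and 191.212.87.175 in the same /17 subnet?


Mask: 255.255.128.0
191.212.42.222 AND mask = 191.212.0.0
191.212.87.175 AND mask = 191.212.0.0
Yes, same subnet (191.212.0.0)


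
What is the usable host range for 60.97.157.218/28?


Network: 60.97.157.208
Broadcast: 60.97.157.223
First usable = network + 1
Last usable = broadcast - 1
Range: 60.97.157.209 to 60.97.157.222


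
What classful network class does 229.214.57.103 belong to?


First octet: 229
Binary: 11100101
1110xxxx -> Class D (224-239)
Class D (multicast), default mask N/A


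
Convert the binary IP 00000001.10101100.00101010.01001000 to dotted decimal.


00000001 = 1
10101100 = 172
00101010 = 42
01001000 = 72
IP: 1.172.42.72


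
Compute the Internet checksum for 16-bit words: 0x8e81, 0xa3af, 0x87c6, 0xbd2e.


Sum all words (with carry folding):
+ 0x8e81 = 0x8e81
+ 0xa3af = 0x3231
+ 0x87c6 = 0xb9f7
+ 0xbd2e = 0x7726
One's complement: ~0x7726
Checksum = 0x88d9


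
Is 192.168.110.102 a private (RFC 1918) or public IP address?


RFC 1918 private ranges:
  10.0.0.0/8 (10.0.0.0 - 10.255.255.255)
  172.16.0.0/12 (172.16.0.0 - 172.31.255.255)
  192.168.0.0/16 (192.168.0.0 - 192.168.255.255)
Private (in 192.168.0.0/16)


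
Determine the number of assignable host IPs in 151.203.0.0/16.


Host bits = 32 - 16 = 16
Total addresses = 2^16 = 65536
Usable = total - 2 (network and broadcast)
Usable hosts: 65534


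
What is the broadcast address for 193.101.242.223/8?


Network: 193.0.0.0/8
Host bits = 24
Set all host bits to 1:
Broadcast: 193.255.255.255


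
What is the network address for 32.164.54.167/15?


IP:   00100000.10100100.00110110.10100111
Mask: 11111111.11111110.00000000.00000000
AND operation:
Net:  00100000.10100100.00000000.00000000
Network: 32.164.0.0/15


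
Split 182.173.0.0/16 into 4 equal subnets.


New prefix = 16 + 2 = 18
Each subnet has 16384 addresses
  182.173.0.0/18
  182.173.64.0/18
  182.173.128.0/18
  182.173.192.0/18
Subnets: 182.173.0.0/18, 182.173.64.0/18, 182.173.128.0/18, 182.173.192.0/18


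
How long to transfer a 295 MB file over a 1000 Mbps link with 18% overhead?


Effective throughput = 1000 * (1 - 18/100) = 820.0 Mbps
File size in Mb = 295 * 8 = 2360 Mb
Time = 2360 / 820.0
Time = 2.878 seconds


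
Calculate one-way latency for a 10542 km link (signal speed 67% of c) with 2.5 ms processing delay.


Speed = 0.67 * 3e5 km/s = 201000 km/s
Propagation delay = 10542 / 201000 = 0.0524 s = 52.4478 ms
Processing delay = 2.5 ms
Total one-way latency = 54.9478 ms


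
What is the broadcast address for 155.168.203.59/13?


Network: 155.168.0.0/13
Host bits = 19
Set all host bits to 1:
Broadcast: 155.175.255.255


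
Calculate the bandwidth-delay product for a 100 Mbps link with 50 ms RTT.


BDP = bandwidth * RTT
= 100 Mbps * 50 ms
= 100 * 1e6 * 50 / 1000 bits
= 5000000 bits
= 625000 bytes
= 610.3516 KB
BDP = 5000000 bits (625000 bytes)


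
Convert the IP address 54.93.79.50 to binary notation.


54 = 00110110
93 = 01011101
79 = 01001111
50 = 00110010
Binary: 00110110.01011101.01001111.00110010


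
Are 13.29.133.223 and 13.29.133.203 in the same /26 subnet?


Mask: 255.255.255.192
13.29.133.223 AND mask = 13.29.133.192
13.29.133.203 AND mask = 13.29.133.192
Yes, same subnet (13.29.133.192)


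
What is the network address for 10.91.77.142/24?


IP:   00001010.01011011.01001101.10001110
Mask: 11111111.11111111.11111111.00000000
AND operation:
Net:  00001010.01011011.01001101.00000000
Network: 10.91.77.0/24


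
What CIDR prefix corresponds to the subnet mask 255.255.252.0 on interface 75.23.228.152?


Binary: 11111111.11111111.11111100.00000000
Count leading 1s
Prefix: /22


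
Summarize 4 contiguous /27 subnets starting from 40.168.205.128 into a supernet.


Original prefix: /27
Number of subnets: 4 = 2^2
New prefix = 27 - 2 = 25
Supernet: 40.168.205.128/25


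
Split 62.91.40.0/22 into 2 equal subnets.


New prefix = 22 + 1 = 23
Each subnet has 512 addresses
  62.91.40.0/23
  62.91.42.0/23
Subnets: 62.91.40.0/23, 62.91.42.0/23


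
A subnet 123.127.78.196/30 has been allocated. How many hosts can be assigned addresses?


Host bits = 32 - 30 = 2
Total addresses = 2^2 = 4
Usable = total - 2 (network and broadcast)
Usable hosts: 2


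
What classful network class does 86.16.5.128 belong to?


First octet: 86
Binary: 01010110
0xxxxxxx -> Class A (1-126)
Class A, default mask 255.0.0.0 (/8)


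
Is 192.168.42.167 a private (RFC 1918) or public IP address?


RFC 1918 private ranges:
  10.0.0.0/8 (10.0.0.0 - 10.255.255.255)
  172.16.0.0/12 (172.16.0.0 - 172.31.255.255)
  192.168.0.0/16 (192.168.0.0 - 192.168.255.255)
Private (in 192.168.0.0/16)


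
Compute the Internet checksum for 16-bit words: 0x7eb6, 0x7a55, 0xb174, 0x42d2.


Sum all words (with carry folding):
+ 0x7eb6 = 0x7eb6
+ 0x7a55 = 0xf90b
+ 0xb174 = 0xaa80
+ 0x42d2 = 0xed52
One's complement: ~0xed52
Checksum = 0x12ad


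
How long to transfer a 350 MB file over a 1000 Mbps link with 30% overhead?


Effective throughput = 1000 * (1 - 30/100) = 700 Mbps
File size in Mb = 350 * 8 = 2800 Mb
Time = 2800 / 700
Time = 4 seconds


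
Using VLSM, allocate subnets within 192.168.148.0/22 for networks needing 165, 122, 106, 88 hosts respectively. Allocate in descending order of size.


165 hosts -> /24 (254 usable): 192.168.148.0/24
122 hosts -> /25 (126 usable): 192.168.149.0/25
106 hosts -> /25 (126 usable): 192.168.149.128/25
88 hosts -> /25 (126 usable): 192.168.150.0/25
Allocation: 192.168.148.0/24 (165 hosts, 254 usable); 192.168.149.0/25 (122 hosts, 126 usable); 192.168.149.128/25 (106 hosts, 126 usable); 192.168.150.0/25 (88 hosts, 126 usable)


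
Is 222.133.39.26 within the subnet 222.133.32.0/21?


Subnet network: 222.133.32.0
Test IP AND mask: 222.133.32.0
Yes, 222.133.39.26 is in 222.133.32.0/21


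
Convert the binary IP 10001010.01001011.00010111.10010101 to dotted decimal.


10001010 = 138
01001011 = 75
00010111 = 23
10010101 = 149
IP: 138.75.23.149


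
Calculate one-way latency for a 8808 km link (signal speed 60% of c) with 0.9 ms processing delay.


Speed = 0.6 * 3e5 km/s = 180000 km/s
Propagation delay = 8808 / 180000 = 0.0489 s = 48.9333 ms
Processing delay = 0.9 ms
Total one-way latency = 49.8333 ms


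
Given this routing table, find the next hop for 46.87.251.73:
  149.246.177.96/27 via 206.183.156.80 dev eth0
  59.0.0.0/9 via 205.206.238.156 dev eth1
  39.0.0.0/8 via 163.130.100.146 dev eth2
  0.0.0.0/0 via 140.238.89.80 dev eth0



Longest prefix match for 46.87.251.73:
  /27 149.246.177.96: no
  /9 59.0.0.0: no
  /8 39.0.0.0: no
  /0 0.0.0.0: MATCH
Selected: next-hop 140.238.89.80 via eth0 (matched /0)


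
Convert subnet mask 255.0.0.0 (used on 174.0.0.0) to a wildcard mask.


Subnet mask: 255.0.0.0
Wildcard = 255.255.255.255 - subnet mask
255 - 255 = 0
255 - 0 = 255
255 - 0 = 255
255 - 0 = 255
Wildcard: 0.255.255.255


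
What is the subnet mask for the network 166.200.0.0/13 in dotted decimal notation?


/13 means 13 network bits, 19 host bits
Binary: 11111111111110000000000000000000
Mask: 255.248.0.0


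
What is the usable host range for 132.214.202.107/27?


Network: 132.214.202.96
Broadcast: 132.214.202.127
First usable = network + 1
Last usable = broadcast - 1
Range: 132.214.202.97 to 132.214.202.126


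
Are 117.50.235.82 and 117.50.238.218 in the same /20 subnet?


Mask: 255.255.240.0
117.50.235.82 AND mask = 117.50.224.0
117.50.238.218 AND mask = 117.50.224.0
Yes, same subnet (117.50.224.0)


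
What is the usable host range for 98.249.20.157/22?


Network: 98.249.20.0
Broadcast: 98.249.23.255
First usable = network + 1
Last usable = broadcast - 1
Range: 98.249.20.1 to 98.249.23.254


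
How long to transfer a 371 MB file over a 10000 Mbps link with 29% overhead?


Effective throughput = 10000 * (1 - 29/100) = 7100 Mbps
File size in Mb = 371 * 8 = 2968 Mb
Time = 2968 / 7100
Time = 0.418 seconds


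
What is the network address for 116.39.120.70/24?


IP:   01110100.00100111.01111000.01000110
Mask: 11111111.11111111.11111111.00000000
AND operation:
Net:  01110100.00100111.01111000.00000000
Network: 116.39.120.0/24


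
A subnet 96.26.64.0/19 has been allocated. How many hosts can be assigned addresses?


Host bits = 32 - 19 = 13
Total addresses = 2^13 = 8192
Usable = total - 2 (network and broadcast)
Usable hosts: 8190


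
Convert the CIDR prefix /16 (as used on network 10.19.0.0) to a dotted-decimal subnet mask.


/16 means 16 network bits, 16 host bits
Binary: 11111111111111110000000000000000
Mask: 255.255.0.0


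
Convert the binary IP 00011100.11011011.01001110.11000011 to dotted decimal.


00011100 = 28
11011011 = 219
01001110 = 78
11000011 = 195
IP: 28.219.78.195


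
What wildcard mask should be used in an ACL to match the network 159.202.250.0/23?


Subnet mask: 255.255.254.0
Wildcard = 255.255.255.255 - subnet mask
255 - 255 = 0
255 - 255 = 0
255 - 254 = 1
255 - 0 = 255
Wildcard: 0.0.1.255


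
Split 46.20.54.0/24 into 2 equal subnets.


New prefix = 24 + 1 = 25
Each subnet has 128 addresses
  46.20.54.0/25
  46.20.54.128/25
Subnets: 46.20.54.0/25, 46.20.54.128/25


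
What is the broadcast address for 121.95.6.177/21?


Network: 121.95.0.0/21
Host bits = 11
Set all host bits to 1:
Broadcast: 121.95.7.255


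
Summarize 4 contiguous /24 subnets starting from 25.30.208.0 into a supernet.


Original prefix: /24
Number of subnets: 4 = 2^2
New prefix = 24 - 2 = 22
Supernet: 25.30.208.0/22


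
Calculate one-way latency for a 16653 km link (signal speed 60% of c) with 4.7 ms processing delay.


Speed = 0.6 * 3e5 km/s = 180000 km/s
Propagation delay = 16653 / 180000 = 0.0925 s = 92.5167 ms
Processing delay = 4.7 ms
Total one-way latency = 97.2167 ms


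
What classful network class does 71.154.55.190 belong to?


First octet: 71
Binary: 01000111
0xxxxxxx -> Class A (1-126)
Class A, default mask 255.0.0.0 (/8)


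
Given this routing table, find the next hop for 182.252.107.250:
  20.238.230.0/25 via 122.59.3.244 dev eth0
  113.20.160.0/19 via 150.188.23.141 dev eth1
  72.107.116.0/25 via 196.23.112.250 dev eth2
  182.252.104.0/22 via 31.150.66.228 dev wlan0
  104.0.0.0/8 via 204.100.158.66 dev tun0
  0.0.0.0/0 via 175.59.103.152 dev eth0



Longest prefix match for 182.252.107.250:
  /25 20.238.230.0: no
  /19 113.20.160.0: no
  /25 72.107.116.0: no
  /22 182.252.104.0: MATCH
  /8 104.0.0.0: no
  /0 0.0.0.0: MATCH
Selected: next-hop 31.150.66.228 via wlan0 (matched /22)


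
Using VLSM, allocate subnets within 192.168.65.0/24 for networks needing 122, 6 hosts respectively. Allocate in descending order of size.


122 hosts -> /25 (126 usable): 192.168.65.0/25
6 hosts -> /29 (6 usable): 192.168.65.128/29
Allocation: 192.168.65.0/25 (122 hosts, 126 usable); 192.168.65.128/29 (6 hosts, 6 usable)


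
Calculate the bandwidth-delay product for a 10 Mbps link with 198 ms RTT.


BDP = bandwidth * RTT
= 10 Mbps * 198 ms
= 10 * 1e6 * 198 / 1000 bits
= 1980000 bits
= 247500 bytes
= 241.6992 KB
BDP = 1980000 bits (247500 bytes)


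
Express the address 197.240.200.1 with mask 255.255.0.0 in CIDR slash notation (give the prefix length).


Binary: 11111111.11111111.00000000.00000000
Count leading 1s
Prefix: /16


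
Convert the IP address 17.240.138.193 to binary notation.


17 = 00010001
240 = 11110000
138 = 10001010
193 = 11000001
Binary: 00010001.11110000.10001010.11000001


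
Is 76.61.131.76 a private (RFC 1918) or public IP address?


RFC 1918 private ranges:
  10.0.0.0/8 (10.0.0.0 - 10.255.255.255)
  172.16.0.0/12 (172.16.0.0 - 172.31.255.255)
  192.168.0.0/16 (192.168.0.0 - 192.168.255.255)
Public (not in any RFC 1918 range)


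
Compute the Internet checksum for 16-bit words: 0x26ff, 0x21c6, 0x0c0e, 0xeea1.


Sum all words (with carry folding):
+ 0x26ff = 0x26ff
+ 0x21c6 = 0x48c5
+ 0x0c0e = 0x54d3
+ 0xeea1 = 0x4375
One's complement: ~0x4375
Checksum = 0xbc8a


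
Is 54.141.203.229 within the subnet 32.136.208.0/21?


Subnet network: 32.136.208.0
Test IP AND mask: 54.141.200.0
No, 54.141.203.229 is not in 32.136.208.0/21


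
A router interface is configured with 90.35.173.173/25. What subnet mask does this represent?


/25 means 25 network bits, 7 host bits
Binary: 11111111111111111111111110000000
Mask: 255.255.255.128


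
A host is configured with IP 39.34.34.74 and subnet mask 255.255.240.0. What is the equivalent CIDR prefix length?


Binary: 11111111.11111111.11110000.00000000
Count leading 1s
Prefix: /20


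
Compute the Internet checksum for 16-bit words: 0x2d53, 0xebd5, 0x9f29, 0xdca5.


Sum all words (with carry folding):
+ 0x2d53 = 0x2d53
+ 0xebd5 = 0x1929
+ 0x9f29 = 0xb852
+ 0xdca5 = 0x94f8
One's complement: ~0x94f8
Checksum = 0x6b07


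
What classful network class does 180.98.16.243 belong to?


First octet: 180
Binary: 10110100
10xxxxxx -> Class B (128-191)
Class B, default mask 255.255.0.0 (/16)


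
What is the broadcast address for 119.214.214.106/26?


Network: 119.214.214.64/26
Host bits = 6
Set all host bits to 1:
Broadcast: 119.214.214.127


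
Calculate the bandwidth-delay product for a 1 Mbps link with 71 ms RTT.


BDP = bandwidth * RTT
= 1 Mbps * 71 ms
= 1 * 1e6 * 71 / 1000 bits
= 71000 bits
= 8875 bytes
= 8.667 KB
BDP = 71000 bits (8875 bytes)


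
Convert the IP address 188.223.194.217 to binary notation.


188 = 10111100
223 = 11011111
194 = 11000010
217 = 11011001
Binary: 10111100.11011111.11000010.11011001


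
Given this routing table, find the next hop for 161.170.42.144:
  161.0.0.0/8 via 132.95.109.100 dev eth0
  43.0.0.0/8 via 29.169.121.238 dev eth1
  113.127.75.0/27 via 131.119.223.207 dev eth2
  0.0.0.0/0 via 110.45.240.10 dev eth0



Longest prefix match for 161.170.42.144:
  /8 161.0.0.0: MATCH
  /8 43.0.0.0: no
  /27 113.127.75.0: no
  /0 0.0.0.0: MATCH
Selected: next-hop 132.95.109.100 via eth0 (matched /8)


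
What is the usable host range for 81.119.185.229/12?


Network: 81.112.0.0
Broadcast: 81.127.255.255
First usable = network + 1
Last usable = broadcast - 1
Range: 81.112.0.1 to 81.127.255.254


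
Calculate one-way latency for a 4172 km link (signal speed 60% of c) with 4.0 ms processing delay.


Speed = 0.6 * 3e5 km/s = 180000 km/s
Propagation delay = 4172 / 180000 = 0.0232 s = 23.1778 ms
Processing delay = 4.0 ms
Total one-way latency = 27.1778 ms


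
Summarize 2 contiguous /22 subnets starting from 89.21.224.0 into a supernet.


Original prefix: /22
Number of subnets: 2 = 2^1
New prefix = 22 - 1 = 21
Supernet: 89.21.224.0/21


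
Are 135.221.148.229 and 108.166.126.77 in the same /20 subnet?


Mask: 255.255.240.0
135.221.148.229 AND mask = 135.221.144.0
108.166.126.77 AND mask = 108.166.112.0
No, different subnets (135.221.144.0 vs 108.166.112.0)


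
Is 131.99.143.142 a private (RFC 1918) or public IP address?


RFC 1918 private ranges:
  10.0.0.0/8 (10.0.0.0 - 10.255.255.255)
  172.16.0.0/12 (172.16.0.0 - 172.31.255.255)
  192.168.0.0/16 (192.168.0.0 - 192.168.255.255)
Public (not in any RFC 1918 range)


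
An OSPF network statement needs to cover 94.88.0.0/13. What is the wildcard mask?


Subnet mask: 255.248.0.0
Wildcard = 255.255.255.255 - subnet mask
255 - 255 = 0
255 - 248 = 7
255 - 0 = 255
255 - 0 = 255
Wildcard: 0.7.255.255


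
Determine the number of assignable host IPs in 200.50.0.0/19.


Host bits = 32 - 19 = 13
Total addresses = 2^13 = 8192
Usable = total - 2 (network and broadcast)
Usable hosts: 8190


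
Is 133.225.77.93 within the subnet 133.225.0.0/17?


Subnet network: 133.225.0.0
Test IP AND mask: 133.225.0.0
Yes, 133.225.77.93 is in 133.225.0.0/17


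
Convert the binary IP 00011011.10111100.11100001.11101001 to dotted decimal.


00011011 = 27
10111100 = 188
11100001 = 225
11101001 = 233
IP: 27.188.225.233


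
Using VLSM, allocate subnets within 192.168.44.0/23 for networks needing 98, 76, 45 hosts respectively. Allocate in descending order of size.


98 hosts -> /25 (126 usable): 192.168.44.0/25
76 hosts -> /25 (126 usable): 192.168.44.128/25
45 hosts -> /26 (62 usable): 192.168.45.0/26
Allocation: 192.168.44.0/25 (98 hosts, 126 usable); 192.168.44.128/25 (76 hosts, 126 usable); 192.168.45.0/26 (45 hosts, 62 usable)


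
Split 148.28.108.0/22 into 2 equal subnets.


New prefix = 22 + 1 = 23
Each subnet has 512 addresses
  148.28.108.0/23
  148.28.110.0/23
Subnets: 148.28.108.0/23, 148.28.110.0/23


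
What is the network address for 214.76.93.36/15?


IP:   11010110.01001100.01011101.00100100
Mask: 11111111.11111110.00000000.00000000
AND operation:
Net:  11010110.01001100.00000000.00000000
Network: 214.76.0.0/15


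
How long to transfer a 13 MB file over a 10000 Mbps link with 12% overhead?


Effective throughput = 10000 * (1 - 12/100) = 8800 Mbps
File size in Mb = 13 * 8 = 104 Mb
Time = 104 / 8800
Time = 0.0118 seconds


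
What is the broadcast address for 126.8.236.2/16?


Network: 126.8.0.0/16
Host bits = 16
Set all host bits to 1:
Broadcast: 126.8.255.255


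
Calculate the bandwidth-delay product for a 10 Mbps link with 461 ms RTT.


BDP = bandwidth * RTT
= 10 Mbps * 461 ms
= 10 * 1e6 * 461 / 1000 bits
= 4610000 bits
= 576250 bytes
= 562.7441 KB
BDP = 4610000 bits (576250 bytes)


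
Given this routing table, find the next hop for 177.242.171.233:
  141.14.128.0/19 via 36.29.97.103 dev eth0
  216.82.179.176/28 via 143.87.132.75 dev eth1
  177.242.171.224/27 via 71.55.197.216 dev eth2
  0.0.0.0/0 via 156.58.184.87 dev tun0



Longest prefix match for 177.242.171.233:
  /19 141.14.128.0: no
  /28 216.82.179.176: no
  /27 177.242.171.224: MATCH
  /0 0.0.0.0: MATCH
Selected: next-hop 71.55.197.216 via eth2 (matched /27)


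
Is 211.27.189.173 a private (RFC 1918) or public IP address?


RFC 1918 private ranges:
  10.0.0.0/8 (10.0.0.0 - 10.255.255.255)
  172.16.0.0/12 (172.16.0.0 - 172.31.255.255)
  192.168.0.0/16 (192.168.0.0 - 192.168.255.255)
Public (not in any RFC 1918 range)


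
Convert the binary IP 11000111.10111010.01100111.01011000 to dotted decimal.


11000111 = 199
10111010 = 186
01100111 = 103
01011000 = 88
IP: 199.186.103.88


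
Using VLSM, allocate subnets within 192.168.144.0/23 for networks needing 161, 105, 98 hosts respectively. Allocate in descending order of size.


161 hosts -> /24 (254 usable): 192.168.144.0/24
105 hosts -> /25 (126 usable): 192.168.145.0/25
98 hosts -> /25 (126 usable): 192.168.145.128/25
Allocation: 192.168.144.0/24 (161 hosts, 254 usable); 192.168.145.0/25 (105 hosts, 126 usable); 192.168.145.128/25 (98 hosts, 126 usable)


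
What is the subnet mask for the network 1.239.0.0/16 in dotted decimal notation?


/16 means 16 network bits, 16 host bits
Binary: 11111111111111110000000000000000
Mask: 255.255.0.0


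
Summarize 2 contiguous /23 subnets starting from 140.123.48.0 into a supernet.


Original prefix: /23
Number of subnets: 2 = 2^1
New prefix = 23 - 1 = 22
Supernet: 140.123.48.0/22


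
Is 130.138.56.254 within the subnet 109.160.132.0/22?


Subnet network: 109.160.132.0
Test IP AND mask: 130.138.56.0
No, 130.138.56.254 is not in 109.160.132.0/22


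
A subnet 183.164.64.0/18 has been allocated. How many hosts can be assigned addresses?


Host bits = 32 - 18 = 14
Total addresses = 2^14 = 16384
Usable = total - 2 (network and broadcast)
Usable hosts: 16382


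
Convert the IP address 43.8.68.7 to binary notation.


43 = 00101011
8 = 00001000
68 = 01000100
7 = 00000111
Binary: 00101011.00001000.01000100.00000111


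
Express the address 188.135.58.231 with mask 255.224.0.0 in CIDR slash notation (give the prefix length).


Binary: 11111111.11100000.00000000.00000000
Count leading 1s
Prefix: /11


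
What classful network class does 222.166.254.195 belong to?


First octet: 222
Binary: 11011110
110xxxxx -> Class C (192-223)
Class C, default mask 255.255.255.0 (/24)


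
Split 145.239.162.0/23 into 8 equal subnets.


New prefix = 23 + 3 = 26
Each subnet has 64 addresses
  145.239.162.0/26
  145.239.162.64/26
  145.239.162.128/26
  145.239.162.192/26
  145.239.163.0/26
  145.239.163.64/26
  145.239.163.128/26
  145.239.163.192/26
Subnets: 145.239.162.0/26, 145.239.162.64/26, 145.239.162.128/26, 145.239.162.192/26, 145.239.163.0/26, 145.239.163.64/26, 145.239.163.128/26, 145.239.163.192/26


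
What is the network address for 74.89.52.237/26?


IP:   01001010.01011001.00110100.11101101
Mask: 11111111.11111111.11111111.11000000
AND operation:
Net:  01001010.01011001.00110100.11000000
Network: 74.89.52.192/26


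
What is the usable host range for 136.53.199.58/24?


Network: 136.53.199.0
Broadcast: 136.53.199.255
First usable = network + 1
Last usable = broadcast - 1
Range: 136.53.199.1 to 136.53.199.254


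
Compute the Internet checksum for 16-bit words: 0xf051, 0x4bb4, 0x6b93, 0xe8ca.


Sum all words (with carry folding):
+ 0xf051 = 0xf051
+ 0x4bb4 = 0x3c06
+ 0x6b93 = 0xa799
+ 0xe8ca = 0x9064
One's complement: ~0x9064
Checksum = 0x6f9b


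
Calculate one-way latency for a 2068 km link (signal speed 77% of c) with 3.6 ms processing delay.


Speed = 0.77 * 3e5 km/s = 231000 km/s
Propagation delay = 2068 / 231000 = 0.009 s = 8.9524 ms
Processing delay = 3.6 ms
Total one-way latency = 12.5524 ms


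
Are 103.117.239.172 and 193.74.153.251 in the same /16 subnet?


Mask: 255.255.0.0
103.117.239.172 AND mask = 103.117.0.0
193.74.153.251 AND mask = 193.74.0.0
No, different subnets (103.117.0.0 vs 193.74.0.0)


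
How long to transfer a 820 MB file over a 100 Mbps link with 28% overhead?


Effective throughput = 100 * (1 - 28/100) = 72 Mbps
File size in Mb = 820 * 8 = 6560 Mb
Time = 6560 / 72
Time = 91.1111 seconds


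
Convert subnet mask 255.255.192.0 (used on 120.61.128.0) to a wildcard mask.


Subnet mask: 255.255.192.0
Wildcard = 255.255.255.255 - subnet mask
255 - 255 = 0
255 - 255 = 0
255 - 192 = 63
255 - 0 = 255
Wildcard: 0.0.63.255


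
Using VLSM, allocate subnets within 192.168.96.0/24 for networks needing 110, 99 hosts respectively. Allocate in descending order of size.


110 hosts -> /25 (126 usable): 192.168.96.0/25
99 hosts -> /25 (126 usable): 192.168.96.128/25
Allocation: 192.168.96.0/25 (110 hosts, 126 usable); 192.168.96.128/25 (99 hosts, 126 usable)


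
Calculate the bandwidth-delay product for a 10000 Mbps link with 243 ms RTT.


BDP = bandwidth * RTT
= 10000 Mbps * 243 ms
= 10000 * 1e6 * 243 / 1000 bits
= 2430000000 bits
= 303750000 bytes
= 296630.8594 KB
BDP = 2430000000 bits (303750000 bytes)


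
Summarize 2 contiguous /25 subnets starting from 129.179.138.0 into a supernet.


Original prefix: /25
Number of subnets: 2 = 2^1
New prefix = 25 - 1 = 24
Supernet: 129.179.138.0/24


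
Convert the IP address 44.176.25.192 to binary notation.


44 = 00101100
176 = 10110000
25 = 00011001
192 = 11000000
Binary: 00101100.10110000.00011001.11000000


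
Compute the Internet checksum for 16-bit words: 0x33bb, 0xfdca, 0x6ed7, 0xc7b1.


Sum all words (with carry folding):
+ 0x33bb = 0x33bb
+ 0xfdca = 0x3186
+ 0x6ed7 = 0xa05d
+ 0xc7b1 = 0x680f
One's complement: ~0x680f
Checksum = 0x97f0


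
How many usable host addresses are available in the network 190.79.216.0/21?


Host bits = 32 - 21 = 11
Total addresses = 2^11 = 2048
Usable = total - 2 (network and broadcast)
Usable hosts: 2046


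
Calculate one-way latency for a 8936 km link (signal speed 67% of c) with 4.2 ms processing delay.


Speed = 0.67 * 3e5 km/s = 201000 km/s
Propagation delay = 8936 / 201000 = 0.0445 s = 44.4577 ms
Processing delay = 4.2 ms
Total one-way latency = 48.6577 ms


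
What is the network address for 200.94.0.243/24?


IP:   11001000.01011110.00000000.11110011
Mask: 11111111.11111111.11111111.00000000
AND operation:
Net:  11001000.01011110.00000000.00000000
Network: 200.94.0.0/24


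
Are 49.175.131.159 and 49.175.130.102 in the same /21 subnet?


Mask: 255.255.248.0
49.175.131.159 AND mask = 49.175.128.0
49.175.130.102 AND mask = 49.175.128.0
Yes, same subnet (49.175.128.0)


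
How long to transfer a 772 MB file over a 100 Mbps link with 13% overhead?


Effective throughput = 100 * (1 - 13/100) = 87 Mbps
File size in Mb = 772 * 8 = 6176 Mb
Time = 6176 / 87
Time = 70.9885 seconds


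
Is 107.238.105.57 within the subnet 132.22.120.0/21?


Subnet network: 132.22.120.0
Test IP AND mask: 107.238.104.0
No, 107.238.105.57 is not in 132.22.120.0/21


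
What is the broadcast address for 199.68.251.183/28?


Network: 199.68.251.176/28
Host bits = 4
Set all host bits to 1:
Broadcast: 199.68.251.191


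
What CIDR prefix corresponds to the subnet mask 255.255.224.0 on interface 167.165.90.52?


Binary: 11111111.11111111.11100000.00000000
Count leading 1s
Prefix: /19


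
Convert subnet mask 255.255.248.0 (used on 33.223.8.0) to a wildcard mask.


Subnet mask: 255.255.248.0
Wildcard = 255.255.255.255 - subnet mask
255 - 255 = 0
255 - 255 = 0
255 - 248 = 7
255 - 0 = 255
Wildcard: 0.0.7.255


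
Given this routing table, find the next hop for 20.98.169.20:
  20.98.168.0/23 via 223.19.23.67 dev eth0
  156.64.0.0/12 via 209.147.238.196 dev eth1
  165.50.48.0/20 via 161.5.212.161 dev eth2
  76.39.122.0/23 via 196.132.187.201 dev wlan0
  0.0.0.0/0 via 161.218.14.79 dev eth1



Longest prefix match for 20.98.169.20:
  /23 20.98.168.0: MATCH
  /12 156.64.0.0: no
  /20 165.50.48.0: no
  /23 76.39.122.0: no
  /0 0.0.0.0: MATCH
Selected: next-hop 223.19.23.67 via eth0 (matched /23)


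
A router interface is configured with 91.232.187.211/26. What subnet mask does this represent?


/26 means 26 network bits, 6 host bits
Binary: 11111111111111111111111111000000
Mask: 255.255.255.192


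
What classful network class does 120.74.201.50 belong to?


First octet: 120
Binary: 01111000
0xxxxxxx -> Class A (1-126)
Class A, default mask 255.0.0.0 (/8)


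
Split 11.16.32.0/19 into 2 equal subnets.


New prefix = 19 + 1 = 20
Each subnet has 4096 addresses
  11.16.32.0/20
  11.16.48.0/20
Subnets: 11.16.32.0/20, 11.16.48.0/20


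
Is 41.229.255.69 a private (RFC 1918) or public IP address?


RFC 1918 private ranges:
  10.0.0.0/8 (10.0.0.0 - 10.255.255.255)
  172.16.0.0/12 (172.16.0.0 - 172.31.255.255)
  192.168.0.0/16 (192.168.0.0 - 192.168.255.255)
Public (not in any RFC 1918 range)


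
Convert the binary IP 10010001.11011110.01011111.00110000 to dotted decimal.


10010001 = 145
11011110 = 222
01011111 = 95
00110000 = 48
IP: 145.222.95.48


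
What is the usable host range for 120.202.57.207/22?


Network: 120.202.56.0
Broadcast: 120.202.59.255
First usable = network + 1
Last usable = broadcast - 1
Range: 120.202.56.1 to 120.202.59.254


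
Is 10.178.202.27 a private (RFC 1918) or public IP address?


RFC 1918 private ranges:
  10.0.0.0/8 (10.0.0.0 - 10.255.255.255)
  172.16.0.0/12 (172.16.0.0 - 172.31.255.255)
  192.168.0.0/16 (192.168.0.0 - 192.168.255.255)
Private (in 10.0.0.0/8)


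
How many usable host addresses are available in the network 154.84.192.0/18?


Host bits = 32 - 18 = 14
Total addresses = 2^14 = 16384
Usable = total - 2 (network and broadcast)
Usable hosts: 16382


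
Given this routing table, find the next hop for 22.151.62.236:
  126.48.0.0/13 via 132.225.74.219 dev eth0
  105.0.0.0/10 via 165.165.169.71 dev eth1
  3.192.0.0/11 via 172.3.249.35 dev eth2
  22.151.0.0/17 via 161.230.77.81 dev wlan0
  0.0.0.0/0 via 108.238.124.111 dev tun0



Longest prefix match for 22.151.62.236:
  /13 126.48.0.0: no
  /10 105.0.0.0: no
  /11 3.192.0.0: no
  /17 22.151.0.0: MATCH
  /0 0.0.0.0: MATCH
Selected: next-hop 161.230.77.81 via wlan0 (matched /17)


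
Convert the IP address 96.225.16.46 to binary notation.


96 = 01100000
225 = 11100001
16 = 00010000
46 = 00101110
Binary: 01100000.11100001.00010000.00101110


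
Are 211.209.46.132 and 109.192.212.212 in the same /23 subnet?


Mask: 255.255.254.0
211.209.46.132 AND mask = 211.209.46.0
109.192.212.212 AND mask = 109.192.212.0
No, different subnets (211.209.46.0 vs 109.192.212.0)


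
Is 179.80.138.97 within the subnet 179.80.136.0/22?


Subnet network: 179.80.136.0
Test IP AND mask: 179.80.136.0
Yes, 179.80.138.97 is in 179.80.136.0/22


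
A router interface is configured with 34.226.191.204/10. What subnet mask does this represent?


/10 means 10 network bits, 22 host bits
Binary: 11111111110000000000000000000000
Mask: 255.192.0.0


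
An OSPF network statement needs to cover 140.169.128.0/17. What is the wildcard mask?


Subnet mask: 255.255.128.0
Wildcard = 255.255.255.255 - subnet mask
255 - 255 = 0
255 - 255 = 0
255 - 128 = 127
255 - 0 = 255
Wildcard: 0.0.127.255


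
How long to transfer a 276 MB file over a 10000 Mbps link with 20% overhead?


Effective throughput = 10000 * (1 - 20/100) = 8000 Mbps
File size in Mb = 276 * 8 = 2208 Mb
Time = 2208 / 8000
Time = 0.276 seconds


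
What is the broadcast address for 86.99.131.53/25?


Network: 86.99.131.0/25
Host bits = 7
Set all host bits to 1:
Broadcast: 86.99.131.127


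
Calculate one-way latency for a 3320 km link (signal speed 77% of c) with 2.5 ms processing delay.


Speed = 0.77 * 3e5 km/s = 231000 km/s
Propagation delay = 3320 / 231000 = 0.0144 s = 14.3723 ms
Processing delay = 2.5 ms
Total one-way latency = 16.8723 ms


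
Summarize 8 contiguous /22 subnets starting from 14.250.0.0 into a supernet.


Original prefix: /22
Number of subnets: 8 = 2^3
New prefix = 22 - 3 = 19
Supernet: 14.250.0.0/19


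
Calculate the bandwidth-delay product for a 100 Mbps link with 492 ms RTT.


BDP = bandwidth * RTT
= 100 Mbps * 492 ms
= 100 * 1e6 * 492 / 1000 bits
= 49200000 bits
= 6150000 bytes
= 6005.8594 KB
BDP = 49200000 bits (6150000 bytes)


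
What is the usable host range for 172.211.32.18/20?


Network: 172.211.32.0
Broadcast: 172.211.47.255
First usable = network + 1
Last usable = broadcast - 1
Range: 172.211.32.1 to 172.211.47.254


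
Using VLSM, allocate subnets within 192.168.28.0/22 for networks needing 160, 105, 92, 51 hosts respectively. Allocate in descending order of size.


160 hosts -> /24 (254 usable): 192.168.28.0/24
105 hosts -> /25 (126 usable): 192.168.29.0/25
92 hosts -> /25 (126 usable): 192.168.29.128/25
51 hosts -> /26 (62 usable): 192.168.30.0/26
Allocation: 192.168.28.0/24 (160 hosts, 254 usable); 192.168.29.0/25 (105 hosts, 126 usable); 192.168.29.128/25 (92 hosts, 126 usable); 192.168.30.0/26 (51 hosts, 62 usable)


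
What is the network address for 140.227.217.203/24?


IP:   10001100.11100011.11011001.11001011
Mask: 11111111.11111111.11111111.00000000
AND operation:
Net:  10001100.11100011.11011001.00000000
Network: 140.227.217.0/24


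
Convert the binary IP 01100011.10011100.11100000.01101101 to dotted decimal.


01100011 = 99
10011100 = 156
11100000 = 224
01101101 = 109
IP: 99.156.224.109


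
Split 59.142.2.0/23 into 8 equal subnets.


New prefix = 23 + 3 = 26
Each subnet has 64 addresses
  59.142.2.0/26
  59.142.2.64/26
  59.142.2.128/26
  59.142.2.192/26
  59.142.3.0/26
  59.142.3.64/26
  59.142.3.128/26
  59.142.3.192/26
Subnets: 59.142.2.0/26, 59.142.2.64/26, 59.142.2.128/26, 59.142.2.192/26, 59.142.3.0/26, 59.142.3.64/26, 59.142.3.128/26, 59.142.3.192/26


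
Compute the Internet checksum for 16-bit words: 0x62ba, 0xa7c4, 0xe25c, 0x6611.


Sum all words (with carry folding):
+ 0x62ba = 0x62ba
+ 0xa7c4 = 0x0a7f
+ 0xe25c = 0xecdb
+ 0x6611 = 0x52ed
One's complement: ~0x52ed
Checksum = 0xad12


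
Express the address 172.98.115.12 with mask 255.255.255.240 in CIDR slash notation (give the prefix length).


Binary: 11111111.11111111.11111111.11110000
Count leading 1s
Prefix: /28


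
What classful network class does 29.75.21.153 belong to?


First octet: 29
Binary: 00011101
0xxxxxxx -> Class A (1-126)
Class A, default mask 255.0.0.0 (/8)


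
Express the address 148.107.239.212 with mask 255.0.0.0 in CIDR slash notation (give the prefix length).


Binary: 11111111.00000000.00000000.00000000
Count leading 1s
Prefix: /8


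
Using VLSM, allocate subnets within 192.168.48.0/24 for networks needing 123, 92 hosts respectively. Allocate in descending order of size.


123 hosts -> /25 (126 usable): 192.168.48.0/25
92 hosts -> /25 (126 usable): 192.168.48.128/25
Allocation: 192.168.48.0/25 (123 hosts, 126 usable); 192.168.48.128/25 (92 hosts, 126 usable)


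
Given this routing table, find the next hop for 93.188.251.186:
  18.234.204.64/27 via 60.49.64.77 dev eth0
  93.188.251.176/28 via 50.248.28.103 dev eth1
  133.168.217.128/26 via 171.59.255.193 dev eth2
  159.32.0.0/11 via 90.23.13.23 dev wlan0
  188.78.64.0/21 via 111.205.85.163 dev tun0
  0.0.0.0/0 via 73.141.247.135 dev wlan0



Longest prefix match for 93.188.251.186:
  /27 18.234.204.64: no
  /28 93.188.251.176: MATCH
  /26 133.168.217.128: no
  /11 159.32.0.0: no
  /21 188.78.64.0: no
  /0 0.0.0.0: MATCH
Selected: next-hop 50.248.28.103 via eth1 (matched /28)
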